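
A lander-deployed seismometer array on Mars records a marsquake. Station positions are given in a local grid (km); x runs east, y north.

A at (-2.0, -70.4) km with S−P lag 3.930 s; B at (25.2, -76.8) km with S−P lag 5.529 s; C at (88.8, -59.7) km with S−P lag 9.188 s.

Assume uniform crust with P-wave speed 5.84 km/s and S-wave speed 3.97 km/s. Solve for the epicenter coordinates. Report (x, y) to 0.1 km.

Distance from S−P lag: d = Δt · v_P v_S / (v_P − v_S) = Δt · (5.84·3.97)/(5.84−3.97) ≈ 12.3983·Δt.
So d_A = 48.73, d_B = 68.55, d_C = 113.92 km.
Circle about each station: (x + 2.0)² + (y + 70.4)² = 48.73²; (x − 25.2)² + (y + 76.8)² = 68.55²; (x − 88.8)² + (y + 59.7)² = 113.92².
Subtracting the A equation from the B and C equations removes the quadratic terms:
54.4 x − 12.8 y = -751.37
181.6 x + 21.4 y = -4113.78
Solving the 2×2 system: x ≈ -19.7, y ≈ -25.0 km.

(-19.7, -25.0)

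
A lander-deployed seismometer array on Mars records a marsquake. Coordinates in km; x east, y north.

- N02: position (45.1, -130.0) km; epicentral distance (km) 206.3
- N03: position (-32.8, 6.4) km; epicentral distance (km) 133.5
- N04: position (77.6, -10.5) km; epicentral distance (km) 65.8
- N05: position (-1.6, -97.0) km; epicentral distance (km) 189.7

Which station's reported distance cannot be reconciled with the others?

N04

Solve using three stations at a time. Using N02, N03, N05 (subtract circle equations pairwise → linear system) gives (x, y) ≈ (83.0, 72.8).
Distances from that point to each station vs reported:
  N02: calculated 206.3 vs reported 206.3 → residual 0.0 km
  N03: calculated 133.5 vs reported 133.5 → residual 0.0 km
  N04: calculated 83.4 vs reported 65.8 → residual 17.6 km
  N05: calculated 189.7 vs reported 189.7 → residual 0.0 km
N02, N03, N05 are mutually consistent (residuals ≈ 0); N04 is off by 17.6 km.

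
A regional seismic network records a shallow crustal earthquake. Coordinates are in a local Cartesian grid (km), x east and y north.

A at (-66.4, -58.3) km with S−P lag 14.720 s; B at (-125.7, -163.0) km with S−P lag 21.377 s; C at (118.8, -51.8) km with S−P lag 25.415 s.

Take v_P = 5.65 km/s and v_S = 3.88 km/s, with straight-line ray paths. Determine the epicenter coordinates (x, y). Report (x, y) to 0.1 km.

Distance from S−P lag: d = Δt · v_P v_S / (v_P − v_S) = Δt · (5.65·3.88)/(5.65−3.88) ≈ 12.3853·Δt.
So d_A = 182.31, d_B = 264.76, d_C = 314.77 km.
Circle about each station: (x + 66.4)² + (y + 58.3)² = 182.31²; (x + 125.7)² + (y + 163.0)² = 264.76²; (x − 118.8)² + (y + 51.8)² = 314.77².
Subtracting the A equation from the B and C equations removes the quadratic terms:
-118.6 x − 209.4 y = -2299.28
370.4 x + 13.0 y = -56854.39
Solving the 2×2 system: x ≈ -157.0, y ≈ 99.9 km.
Check against A (with the unrounded x, y): √((x + 66.4)²+(y + 58.3)²) = 182.31 ≈ 182.31 km. ✓

x ≈ -157.0 km, y ≈ 99.9 km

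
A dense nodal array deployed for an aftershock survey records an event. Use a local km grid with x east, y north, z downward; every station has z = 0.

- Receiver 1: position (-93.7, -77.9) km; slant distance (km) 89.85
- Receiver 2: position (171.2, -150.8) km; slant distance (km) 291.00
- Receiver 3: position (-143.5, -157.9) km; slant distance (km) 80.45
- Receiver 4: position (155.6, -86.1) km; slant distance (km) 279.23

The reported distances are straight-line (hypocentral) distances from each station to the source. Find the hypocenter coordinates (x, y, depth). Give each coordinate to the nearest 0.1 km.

Each station gives a sphere (x−x_i)² + (y−y_i)² + z² = d_i² (stations at z=0).
Subtracting the Receiver 1 sphere from Receiver 2 and Receiver 3: z² cancels, leaving linear equations in x and y:
529.8 x − 145.8 y = -39406.00
-99.6 x − 160.0 y = 32277.38
Solving: x ≈ -110.898, y ≈ -132.700 km (keep extra digits for the depth step; rounded: -110.9, -132.7).
Then from the Receiver 1 sphere: z² = 89.85² − (x + 93.7)² − (y + 77.9)² with x = -110.898, y = -132.700, so z ≈ 69.096 ≈ 69.1 km.

x ≈ -110.9 km, y ≈ -132.7 km, depth ≈ 69.1 km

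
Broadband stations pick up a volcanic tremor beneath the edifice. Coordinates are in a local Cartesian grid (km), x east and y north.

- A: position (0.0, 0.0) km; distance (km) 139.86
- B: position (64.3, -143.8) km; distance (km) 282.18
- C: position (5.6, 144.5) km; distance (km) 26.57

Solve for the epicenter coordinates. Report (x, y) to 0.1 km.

x ≈ 30.9 km, y ≈ 136.4 km

Circle about each station: x² + y² = 139.86²; (x − 64.3)² + (y + 143.8)² = 282.18²; (x − 5.6)² + (y − 144.5)² = 26.57².
Subtracting the A equation from the B and C equations removes the quadratic terms:
128.6 x − 287.6 y = -35251.80
11.2 x + 289.0 y = 39766.46
Solving the 2×2 system: x ≈ 30.9, y ≈ 136.4 km.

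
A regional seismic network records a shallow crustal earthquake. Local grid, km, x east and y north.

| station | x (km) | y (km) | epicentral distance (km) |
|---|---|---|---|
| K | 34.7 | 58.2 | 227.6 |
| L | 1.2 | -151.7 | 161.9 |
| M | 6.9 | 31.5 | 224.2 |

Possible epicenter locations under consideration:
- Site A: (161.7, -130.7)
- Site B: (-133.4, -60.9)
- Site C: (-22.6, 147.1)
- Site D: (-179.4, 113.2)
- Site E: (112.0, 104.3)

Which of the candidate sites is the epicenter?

For each candidate, compare |candidate − station| to the reported distance:
Site A: residuals K 0.0, L 0.0, M 0.0 → max 0.0 km
Site B: residuals K 21.6, L 0.5, M 56.2 → max 56.2 km
Site C: residuals K 121.8, L 137.8, M 104.9 → max 137.8 km
Site D: residuals K 6.5, L 158.7, M 20.8 → max 158.7 km
Site E: residuals K 137.6, L 117.0, M 96.3 → max 137.6 km
Only Site A has all residuals ≈ 0.

Site A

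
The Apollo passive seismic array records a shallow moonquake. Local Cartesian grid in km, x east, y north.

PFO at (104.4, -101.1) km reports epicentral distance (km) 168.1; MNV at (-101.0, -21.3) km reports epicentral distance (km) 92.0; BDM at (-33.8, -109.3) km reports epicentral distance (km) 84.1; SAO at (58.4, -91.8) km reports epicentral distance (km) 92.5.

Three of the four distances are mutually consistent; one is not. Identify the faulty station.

PFO

Solve using three stations at a time. Using MNV, BDM, SAO (subtract circle equations pairwise → linear system) gives (x, y) ≈ (-9.3, -28.9).
Distances from that point to each station vs reported:
  PFO: calculated 134.7 vs reported 168.1 → residual 33.4 km
  MNV: calculated 92.0 vs reported 92.0 → residual 0.0 km
  BDM: calculated 84.1 vs reported 84.1 → residual 0.0 km
  SAO: calculated 92.5 vs reported 92.5 → residual 0.0 km
MNV, BDM, SAO are mutually consistent (residuals ≈ 0); PFO is off by 33.4 km.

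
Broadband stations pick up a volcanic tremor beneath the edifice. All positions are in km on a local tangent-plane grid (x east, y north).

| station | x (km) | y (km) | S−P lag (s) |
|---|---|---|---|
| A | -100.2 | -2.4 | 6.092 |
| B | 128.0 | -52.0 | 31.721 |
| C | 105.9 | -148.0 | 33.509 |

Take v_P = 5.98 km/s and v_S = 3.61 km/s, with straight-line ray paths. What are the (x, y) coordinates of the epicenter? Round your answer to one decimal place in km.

(-153.6, 12.7)

Distance from S−P lag: d = Δt · v_P v_S / (v_P − v_S) = Δt · (5.98·3.61)/(5.98−3.61) ≈ 9.1088·Δt.
So d_A = 55.49, d_B = 288.94, d_C = 305.23 km.
Circle about each station: (x + 100.2)² + (y + 2.4)² = 55.49²; (x − 128.0)² + (y + 52.0)² = 288.94²; (x − 105.9)² + (y + 148.0)² = 305.23².
Subtracting the A equation from the B and C equations removes the quadratic terms:
456.4 x − 99.2 y = -71364.98
412.2 x − 291.2 y = -67013.20
Solving the 2×2 system: x ≈ -153.6, y ≈ 12.7 km.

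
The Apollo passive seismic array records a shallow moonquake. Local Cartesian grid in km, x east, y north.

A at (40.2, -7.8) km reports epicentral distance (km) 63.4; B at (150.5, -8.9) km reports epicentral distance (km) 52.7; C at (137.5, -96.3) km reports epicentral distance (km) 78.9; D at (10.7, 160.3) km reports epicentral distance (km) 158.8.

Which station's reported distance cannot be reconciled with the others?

Solve using three stations at a time. Using A, B, C (subtract circle equations pairwise → linear system) gives (x, y) ≈ (100.8, -26.4).
Distances from that point to each station vs reported:
  A: calculated 63.4 vs reported 63.4 → residual 0.0 km
  B: calculated 52.7 vs reported 52.7 → residual 0.0 km
  C: calculated 78.9 vs reported 78.9 → residual 0.0 km
  D: calculated 207.3 vs reported 158.8 → residual 48.5 km
A, B, C are mutually consistent (residuals ≈ 0); D is off by 48.5 km.

D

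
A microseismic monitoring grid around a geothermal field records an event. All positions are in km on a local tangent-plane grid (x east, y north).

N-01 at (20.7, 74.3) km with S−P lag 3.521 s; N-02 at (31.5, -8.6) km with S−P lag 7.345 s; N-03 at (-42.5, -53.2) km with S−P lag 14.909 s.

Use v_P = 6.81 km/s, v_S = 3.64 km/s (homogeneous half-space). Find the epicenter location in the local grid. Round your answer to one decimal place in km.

17.1 km east, 47.0 km north

Distance from S−P lag: d = Δt · v_P v_S / (v_P − v_S) = Δt · (6.81·3.64)/(6.81−3.64) ≈ 7.8197·Δt.
So d_N-01 = 27.53, d_N-02 = 57.44, d_N-03 = 116.58 km.
Circle about each station: (x − 20.7)² + (y − 74.3)² = 27.53²; (x − 31.5)² + (y + 8.6)² = 57.44²; (x + 42.5)² + (y + 53.2)² = 116.58².
Subtracting the N-01 equation from the N-02 and N-03 equations removes the quadratic terms:
21.6 x − 165.8 y = -7424.22
-126.4 x − 255.0 y = -14145.49
Solving the 2×2 system: x ≈ 17.1, y ≈ 47.0 km.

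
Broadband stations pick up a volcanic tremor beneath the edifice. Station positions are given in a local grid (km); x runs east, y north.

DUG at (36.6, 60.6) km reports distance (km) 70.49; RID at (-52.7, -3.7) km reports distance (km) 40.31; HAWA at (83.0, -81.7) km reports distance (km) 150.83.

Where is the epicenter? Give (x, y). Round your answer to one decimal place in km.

-24.0 km east, 24.6 km north

Circle about each station: (x − 36.6)² + (y − 60.6)² = 70.49²; (x + 52.7)² + (y + 3.7)² = 40.31²; (x − 83.0)² + (y + 81.7)² = 150.83².
Subtracting the DUG equation from the RID and HAWA equations removes the quadratic terms:
-178.6 x − 128.6 y = 1123.00
92.8 x − 284.6 y = -9228.88
Solving the 2×2 system: x ≈ -24.0, y ≈ 24.6 km.
Check against DUG (with the unrounded x, y): √((x − 36.6)²+(y − 60.6)²) = 70.49 ≈ 70.49 km. ✓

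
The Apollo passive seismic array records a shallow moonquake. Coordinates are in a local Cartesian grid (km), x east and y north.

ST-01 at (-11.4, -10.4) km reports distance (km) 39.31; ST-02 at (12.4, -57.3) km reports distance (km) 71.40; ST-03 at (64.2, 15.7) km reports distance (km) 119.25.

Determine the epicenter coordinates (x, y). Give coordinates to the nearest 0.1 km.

Circle about each station: (x + 11.4)² + (y + 10.4)² = 39.31²; (x − 12.4)² + (y + 57.3)² = 71.40²; (x − 64.2)² + (y − 15.7)² = 119.25².
Subtracting pairs of circle equations eliminates x²+y² and gives linear equations (the radical axes):
47.6 x − 93.8 y = -353.75
151.2 x + 52.2 y = -8545.28
Solving the 2×2 system: x ≈ -49.2, y ≈ -21.2 km.
Check against ST-01 (with the unrounded x, y): √((x + 11.4)²+(y + 10.4)²) = 39.31 ≈ 39.31 km. ✓

-49.2 km east, -21.2 km north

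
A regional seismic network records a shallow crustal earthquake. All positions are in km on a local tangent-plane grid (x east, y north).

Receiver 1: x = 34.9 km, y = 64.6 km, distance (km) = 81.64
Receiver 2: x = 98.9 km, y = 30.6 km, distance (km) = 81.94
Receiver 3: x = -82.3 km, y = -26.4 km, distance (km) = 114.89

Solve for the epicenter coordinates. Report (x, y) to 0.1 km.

Circle about each station: (x − 34.9)² + (y − 64.6)² = 81.64²; (x − 98.9)² + (y − 30.6)² = 81.94²; (x + 82.3)² + (y + 26.4)² = 114.89².
Subtracting the Receiver 1 equation from the Receiver 2 and Receiver 3 equations removes the quadratic terms:
128.0 x − 68.0 y = 5277.33
-234.4 x − 182.0 y = -4455.54
Solving the 2×2 system: x ≈ 32.2, y ≈ -17.0 km.
Check against Receiver 1 (with the unrounded x, y): √((x − 34.9)²+(y − 64.6)²) = 81.64 ≈ 81.64 km. ✓

x ≈ 32.2 km, y ≈ -17.0 km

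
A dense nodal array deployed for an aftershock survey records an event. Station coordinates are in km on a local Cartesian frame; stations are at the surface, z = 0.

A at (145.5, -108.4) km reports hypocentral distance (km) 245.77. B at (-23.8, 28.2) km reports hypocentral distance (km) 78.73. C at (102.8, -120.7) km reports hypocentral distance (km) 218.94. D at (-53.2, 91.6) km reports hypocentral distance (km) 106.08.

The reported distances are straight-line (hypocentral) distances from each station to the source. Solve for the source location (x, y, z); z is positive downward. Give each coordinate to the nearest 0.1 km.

Each station gives a sphere (x−x_i)² + (y−y_i)² + z² = d_i² (stations at z=0).
Subtracting the A sphere from B and C: z² cancels, leaving linear equations in x and y:
-338.6 x + 273.2 y = 22645.35
-85.4 x − 24.6 y = 4683.69
Solving: x ≈ -58.010, y ≈ 10.992 km (keep extra digits for the depth step; rounded: -58.0, 11.0).
Then from the A sphere: z² = 245.77² − (x − 145.5)² − (y + 108.4)² with x = -58.010, y = 10.992, so z ≈ 68.790 ≈ 68.8 km.
Check against D (with the unrounded solution): distance 106.08 ≈ 106.08 km. ✓

x ≈ -58.0 km, y ≈ 11.0 km, depth ≈ 68.8 km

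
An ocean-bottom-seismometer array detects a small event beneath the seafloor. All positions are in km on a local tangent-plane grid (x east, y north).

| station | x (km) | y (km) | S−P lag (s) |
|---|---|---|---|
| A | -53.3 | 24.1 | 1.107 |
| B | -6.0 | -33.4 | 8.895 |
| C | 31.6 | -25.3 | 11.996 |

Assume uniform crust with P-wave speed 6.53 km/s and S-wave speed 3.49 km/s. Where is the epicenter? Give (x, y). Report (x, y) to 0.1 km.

x ≈ -46.2 km, y ≈ 19.8 km

Distance from S−P lag: d = Δt · v_P v_S / (v_P − v_S) = Δt · (6.53·3.49)/(6.53−3.49) ≈ 7.4966·Δt.
So d_A = 8.30, d_B = 66.68, d_C = 89.93 km.
Circle about each station: (x + 53.3)² + (y − 24.1)² = 8.30²; (x + 6.0)² + (y + 33.4)² = 66.68²; (x − 31.6)² + (y + 25.3)² = 89.93².
Subtracting pairs of circle equations eliminates x²+y² and gives linear equations (the radical axes):
94.6 x − 115.0 y = -6647.47
169.8 x − 98.8 y = -9801.56
Solving the 2×2 system: x ≈ -46.2, y ≈ 19.8 km.
Check against A (with the unrounded x, y): √((x + 53.3)²+(y − 24.1)²) = 8.30 ≈ 8.30 km. ✓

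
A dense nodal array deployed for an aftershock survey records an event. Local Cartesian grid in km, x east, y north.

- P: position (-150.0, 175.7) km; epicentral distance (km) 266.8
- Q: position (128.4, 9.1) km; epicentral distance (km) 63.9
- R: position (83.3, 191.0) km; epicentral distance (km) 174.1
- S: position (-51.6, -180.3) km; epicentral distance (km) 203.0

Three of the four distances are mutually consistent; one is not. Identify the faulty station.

S

Solve using three stations at a time. Using P, Q, R (subtract circle equations pairwise → linear system) gives (x, y) ≈ (65.1, 17.9).
Distances from that point to each station vs reported:
  P: calculated 266.8 vs reported 266.8 → residual 0.0 km
  Q: calculated 63.9 vs reported 63.9 → residual 0.0 km
  R: calculated 174.1 vs reported 174.1 → residual 0.0 km
  S: calculated 230.0 vs reported 203.0 → residual 27.0 km
P, Q, R are mutually consistent (residuals ≈ 0); S is off by 27.0 km.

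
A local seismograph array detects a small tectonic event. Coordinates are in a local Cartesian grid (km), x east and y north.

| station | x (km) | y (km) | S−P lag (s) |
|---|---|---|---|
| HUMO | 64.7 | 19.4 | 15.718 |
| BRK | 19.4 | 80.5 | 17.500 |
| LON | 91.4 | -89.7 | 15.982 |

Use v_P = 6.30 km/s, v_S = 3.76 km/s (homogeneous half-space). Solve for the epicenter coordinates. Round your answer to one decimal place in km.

Distance from S−P lag: d = Δt · v_P v_S / (v_P − v_S) = Δt · (6.30·3.76)/(6.30−3.76) ≈ 9.3260·Δt.
So d_HUMO = 146.59, d_BRK = 163.20, d_LON = 149.05 km.
Circle about each station: (x − 64.7)² + (y − 19.4)² = 146.59²; (x − 19.4)² + (y − 80.5)² = 163.20²; (x − 91.4)² + (y + 89.7)² = 149.05².
Subtracting pairs of circle equations eliminates x²+y² and gives linear equations (the radical axes):
-90.6 x + 122.2 y = -2851.45
53.4 x − 218.2 y = 11110.33
Solving the 2×2 system: x ≈ -55.5, y ≈ -64.5 km.
Check against HUMO (with the unrounded x, y): √((x − 64.7)²+(y − 19.4)²) = 146.62 ≈ 146.59 km. ✓

(-55.5, -64.5)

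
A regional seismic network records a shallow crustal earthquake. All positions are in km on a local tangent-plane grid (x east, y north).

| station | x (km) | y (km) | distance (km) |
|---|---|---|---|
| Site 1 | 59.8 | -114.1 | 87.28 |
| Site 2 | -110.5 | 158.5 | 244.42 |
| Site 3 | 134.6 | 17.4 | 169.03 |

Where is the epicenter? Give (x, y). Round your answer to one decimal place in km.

Circle about each station: (x − 59.8)² + (y + 114.1)² = 87.28²; (x + 110.5)² + (y − 158.5)² = 244.42²; (x − 134.6)² + (y − 17.4)² = 169.03².
Subtracting pairs of circle equations eliminates x²+y² and gives linear equations (the radical axes):
-340.6 x + 545.2 y = -31385.69
149.6 x + 263.0 y = -19128.27
Solving the 2×2 system: x ≈ -12.7, y ≈ -65.5 km.
Check against Site 1 (with the unrounded x, y): √((x − 59.8)²+(y + 114.1)²) = 87.28 ≈ 87.28 km. ✓

-12.7 km east, -65.5 km north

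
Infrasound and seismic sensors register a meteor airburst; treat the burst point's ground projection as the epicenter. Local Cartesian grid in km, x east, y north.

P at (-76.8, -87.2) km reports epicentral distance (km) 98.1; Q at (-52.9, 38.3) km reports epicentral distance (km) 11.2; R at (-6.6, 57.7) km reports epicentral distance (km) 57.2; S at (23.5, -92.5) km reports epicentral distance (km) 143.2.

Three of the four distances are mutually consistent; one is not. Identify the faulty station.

Solve using three stations at a time. Using Q, R, S (subtract circle equations pairwise → linear system) gives (x, y) ≈ (-55.0, 27.2).
Distances from that point to each station vs reported:
  P: calculated 116.5 vs reported 98.1 → residual 18.4 km
  Q: calculated 11.3 vs reported 11.2 → residual 0.1 km
  R: calculated 57.2 vs reported 57.2 → residual 0.0 km
  S: calculated 143.2 vs reported 143.2 → residual 0.0 km
Q, R, S are mutually consistent (residuals ≈ 0); P is off by 18.4 km.

P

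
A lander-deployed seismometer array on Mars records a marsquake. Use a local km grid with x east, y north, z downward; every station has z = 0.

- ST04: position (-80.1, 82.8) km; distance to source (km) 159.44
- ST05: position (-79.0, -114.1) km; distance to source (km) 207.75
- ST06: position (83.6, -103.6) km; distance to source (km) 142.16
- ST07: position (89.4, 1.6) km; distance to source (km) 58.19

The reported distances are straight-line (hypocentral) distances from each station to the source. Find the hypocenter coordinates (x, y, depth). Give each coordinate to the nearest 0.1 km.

Each station gives a sphere (x−x_i)² + (y−y_i)² + z² = d_i² (stations at z=0).
Subtracting the ST04 sphere from ST05 and ST06: z² cancels, leaving linear equations in x and y:
2.2 x − 393.8 y = -11750.99
327.4 x − 372.8 y = 9661.72
Solving: x ≈ 63.895, y ≈ 30.197 km (keep extra digits for the depth step; rounded: 63.9, 30.2).
Then from the ST04 sphere: z² = 159.44² − (x + 80.1)² − (y − 82.8)² with x = 63.895, y = 30.197, so z ≈ 43.812 ≈ 43.8 km.
Check against ST07 (with the unrounded solution): distance 58.21 ≈ 58.19 km. ✓

(63.9, 30.2, 43.8)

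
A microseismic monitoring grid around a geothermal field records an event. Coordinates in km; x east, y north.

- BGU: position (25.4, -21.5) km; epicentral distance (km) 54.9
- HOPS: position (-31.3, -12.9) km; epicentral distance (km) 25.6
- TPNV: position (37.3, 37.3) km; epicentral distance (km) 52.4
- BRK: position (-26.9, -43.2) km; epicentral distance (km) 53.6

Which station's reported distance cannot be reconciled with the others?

Solve using three stations at a time. Using BGU, HOPS, BRK (subtract circle equations pairwise → linear system) gives (x, y) ≈ (-19.6, 9.9).
Distances from that point to each station vs reported:
  BGU: calculated 54.9 vs reported 54.9 → residual 0.0 km
  HOPS: calculated 25.6 vs reported 25.6 → residual 0.0 km
  TPNV: calculated 63.2 vs reported 52.4 → residual 10.8 km
  BRK: calculated 53.6 vs reported 53.6 → residual 0.0 km
BGU, HOPS, BRK are mutually consistent (residuals ≈ 0); TPNV is off by 10.8 km.

TPNV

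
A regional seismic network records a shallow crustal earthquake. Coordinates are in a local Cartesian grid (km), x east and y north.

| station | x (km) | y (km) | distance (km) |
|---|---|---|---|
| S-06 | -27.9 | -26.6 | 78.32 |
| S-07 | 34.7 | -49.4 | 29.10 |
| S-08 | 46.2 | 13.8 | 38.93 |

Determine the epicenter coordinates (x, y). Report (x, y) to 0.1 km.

Circle about each station: (x + 27.9)² + (y + 26.6)² = 78.32²; (x − 34.7)² + (y + 49.4)² = 29.10²; (x − 46.2)² + (y − 13.8)² = 38.93².
Subtracting the S-06 equation from the S-07 and S-08 equations removes the quadratic terms:
125.2 x − 45.6 y = 7445.69
148.2 x + 80.8 y = 5457.39
Solving the 2×2 system: x ≈ 50.4, y ≈ -24.9 km.
Check against S-06 (with the unrounded x, y): √((x + 27.9)²+(y + 26.6)²) = 78.32 ≈ 78.32 km. ✓

(50.4, -24.9)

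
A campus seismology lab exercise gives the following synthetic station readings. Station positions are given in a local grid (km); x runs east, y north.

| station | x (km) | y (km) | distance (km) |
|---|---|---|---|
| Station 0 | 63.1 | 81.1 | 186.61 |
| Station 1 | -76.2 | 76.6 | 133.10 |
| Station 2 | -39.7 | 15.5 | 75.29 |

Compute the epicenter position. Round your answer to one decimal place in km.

Circle about each station: (x − 63.1)² + (y − 81.1)² = 186.61²; (x + 76.2)² + (y − 76.6)² = 133.10²; (x + 39.7)² + (y − 15.5)² = 75.29².
Subtracting pairs of circle equations eliminates x²+y² and gives linear equations (the radical axes):
-278.6 x − 9.0 y = 18222.86
-205.6 x − 131.2 y = 20412.23
Solving the 2×2 system: x ≈ -63.6, y ≈ -55.9 km.

(-63.6, -55.9)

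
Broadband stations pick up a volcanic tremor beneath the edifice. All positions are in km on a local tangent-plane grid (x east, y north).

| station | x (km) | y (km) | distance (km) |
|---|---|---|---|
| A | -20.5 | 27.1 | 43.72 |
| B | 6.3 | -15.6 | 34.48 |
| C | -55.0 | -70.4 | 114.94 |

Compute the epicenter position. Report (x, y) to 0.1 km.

21.6 km east, 15.3 km north

Circle about each station: (x + 20.5)² + (y − 27.1)² = 43.72²; (x − 6.3)² + (y + 15.6)² = 34.48²; (x + 55.0)² + (y + 70.4)² = 114.94².
Subtracting pairs of circle equations eliminates x²+y² and gives linear equations (the radical axes):
53.6 x − 85.4 y = -149.04
-69.0 x − 195.0 y = -4473.27
Solving the 2×2 system: x ≈ 21.6, y ≈ 15.3 km.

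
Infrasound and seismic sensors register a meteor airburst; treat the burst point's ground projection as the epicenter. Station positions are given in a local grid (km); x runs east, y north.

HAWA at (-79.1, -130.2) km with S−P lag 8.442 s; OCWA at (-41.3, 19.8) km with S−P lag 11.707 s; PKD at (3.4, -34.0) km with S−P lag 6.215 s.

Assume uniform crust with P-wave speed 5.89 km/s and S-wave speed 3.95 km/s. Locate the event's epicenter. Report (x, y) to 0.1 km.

Distance from S−P lag: d = Δt · v_P v_S / (v_P − v_S) = Δt · (5.89·3.95)/(5.89−3.95) ≈ 11.9925·Δt.
So d_HAWA = 101.24, d_OCWA = 140.40, d_PKD = 74.53 km.
Circle about each station: (x + 79.1)² + (y + 130.2)² = 101.24²; (x + 41.3)² + (y − 19.8)² = 140.40²; (x − 3.4)² + (y + 34.0)² = 74.53².
Subtracting the HAWA equation from the OCWA and PKD equations removes the quadratic terms:
75.6 x + 300.0 y = -30573.74
165.0 x + 192.4 y = -17346.47
Solving the 2×2 system: x ≈ 19.4, y ≈ -106.8 km.

19.4 km east, -106.8 km north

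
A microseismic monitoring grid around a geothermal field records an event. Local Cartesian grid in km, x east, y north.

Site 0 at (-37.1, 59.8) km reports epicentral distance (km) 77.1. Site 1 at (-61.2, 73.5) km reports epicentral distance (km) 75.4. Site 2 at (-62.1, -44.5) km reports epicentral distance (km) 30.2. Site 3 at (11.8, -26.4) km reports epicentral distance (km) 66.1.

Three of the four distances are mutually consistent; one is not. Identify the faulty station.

Site 1

Solve using three stations at a time. Using Site 0, Site 2, Site 3 (subtract circle equations pairwise → linear system) gives (x, y) ≈ (-53.4, -15.6).
Distances from that point to each station vs reported:
  Site 0: calculated 77.1 vs reported 77.1 → residual 0.0 km
  Site 1: calculated 89.4 vs reported 75.4 → residual 14.0 km
  Site 2: calculated 30.2 vs reported 30.2 → residual 0.0 km
  Site 3: calculated 66.1 vs reported 66.1 → residual 0.0 km
Site 0, Site 2, Site 3 are mutually consistent (residuals ≈ 0); Site 1 is off by 14.0 km.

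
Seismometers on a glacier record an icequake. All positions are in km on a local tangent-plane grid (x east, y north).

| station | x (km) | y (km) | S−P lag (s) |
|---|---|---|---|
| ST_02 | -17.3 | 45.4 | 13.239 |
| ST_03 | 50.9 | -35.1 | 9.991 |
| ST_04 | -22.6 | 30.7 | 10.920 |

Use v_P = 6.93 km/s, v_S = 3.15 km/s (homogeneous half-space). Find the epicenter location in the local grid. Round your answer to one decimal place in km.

-6.6 km east, -30.3 km north

Distance from S−P lag: d = Δt · v_P v_S / (v_P − v_S) = Δt · (6.93·3.15)/(6.93−3.15) ≈ 5.7750·Δt.
So d_ST_02 = 76.46, d_ST_03 = 57.70, d_ST_04 = 63.06 km.
Circle about each station: (x + 17.3)² + (y − 45.4)² = 76.46²; (x − 50.9)² + (y + 35.1)² = 57.70²; (x + 22.6)² + (y − 30.7)² = 63.06².
Subtracting the ST_02 equation from the ST_03 and ST_04 equations removes the quadratic terms:
136.4 x − 161.0 y = 3979.21
-10.6 x − 29.4 y = 962.37
Solving the 2×2 system: x ≈ -6.6, y ≈ -30.3 km.
Check against ST_02 (with the unrounded x, y): √((x + 17.3)²+(y − 45.4)²) = 76.49 ≈ 76.46 km. ✓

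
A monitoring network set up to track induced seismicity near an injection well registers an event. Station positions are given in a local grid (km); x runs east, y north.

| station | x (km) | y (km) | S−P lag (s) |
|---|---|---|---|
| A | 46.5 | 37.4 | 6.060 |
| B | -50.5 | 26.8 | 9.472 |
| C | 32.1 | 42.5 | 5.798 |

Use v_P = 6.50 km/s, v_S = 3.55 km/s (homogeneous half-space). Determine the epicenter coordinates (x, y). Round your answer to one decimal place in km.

x ≈ 18.3 km, y ≈ -0.7 km

Distance from S−P lag: d = Δt · v_P v_S / (v_P − v_S) = Δt · (6.50·3.55)/(6.50−3.55) ≈ 7.8220·Δt.
So d_A = 47.40, d_B = 74.09, d_C = 45.35 km.
Circle about each station: (x − 46.5)² + (y − 37.4)² = 47.40²; (x + 50.5)² + (y − 26.8)² = 74.09²; (x − 32.1)² + (y − 42.5)² = 45.35².
Subtracting pairs of circle equations eliminates x²+y² and gives linear equations (the radical axes):
-194.0 x − 21.2 y = -3535.09
-28.8 x + 10.2 y = -534.21
Solving the 2×2 system: x ≈ 18.3, y ≈ -0.7 km.
Check against A (with the unrounded x, y): √((x − 46.5)²+(y − 37.4)²) = 47.41 ≈ 47.40 km. ✓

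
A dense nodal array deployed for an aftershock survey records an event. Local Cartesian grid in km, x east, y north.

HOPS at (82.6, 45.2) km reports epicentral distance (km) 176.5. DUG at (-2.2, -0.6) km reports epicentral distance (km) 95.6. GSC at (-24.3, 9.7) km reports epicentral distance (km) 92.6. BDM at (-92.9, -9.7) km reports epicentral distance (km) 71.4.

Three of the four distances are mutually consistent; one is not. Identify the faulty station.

HOPS

Solve using three stations at a time. Using DUG, GSC, BDM (subtract circle equations pairwise → linear system) gives (x, y) ≈ (-62.9, -74.5).
Distances from that point to each station vs reported:
  HOPS: calculated 188.4 vs reported 176.5 → residual 11.9 km
  DUG: calculated 95.6 vs reported 95.6 → residual 0.0 km
  GSC: calculated 92.6 vs reported 92.6 → residual 0.0 km
  BDM: calculated 71.4 vs reported 71.4 → residual 0.0 km
DUG, GSC, BDM are mutually consistent (residuals ≈ 0); HOPS is off by 11.9 km.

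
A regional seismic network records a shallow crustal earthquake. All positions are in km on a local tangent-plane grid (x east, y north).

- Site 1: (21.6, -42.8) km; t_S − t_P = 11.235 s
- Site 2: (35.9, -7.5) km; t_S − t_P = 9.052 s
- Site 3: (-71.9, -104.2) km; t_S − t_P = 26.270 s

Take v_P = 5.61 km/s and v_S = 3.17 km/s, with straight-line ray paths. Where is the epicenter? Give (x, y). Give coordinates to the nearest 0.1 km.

Distance from S−P lag: d = Δt · v_P v_S / (v_P − v_S) = Δt · (5.61·3.17)/(5.61−3.17) ≈ 7.2884·Δt.
So d_Site 1 = 81.89, d_Site 2 = 65.97, d_Site 3 = 191.47 km.
Circle about each station: (x − 21.6)² + (y + 42.8)² = 81.89²; (x − 35.9)² + (y + 7.5)² = 65.97²; (x + 71.9)² + (y + 104.2)² = 191.47².
Subtracting the Site 1 equation from the Site 2 and Site 3 equations removes the quadratic terms:
28.6 x + 70.6 y = 1400.59
-187.0 x − 122.8 y = -16225.94
Solving the 2×2 system: x ≈ 100.5, y ≈ -20.9 km.

(100.5, -20.9)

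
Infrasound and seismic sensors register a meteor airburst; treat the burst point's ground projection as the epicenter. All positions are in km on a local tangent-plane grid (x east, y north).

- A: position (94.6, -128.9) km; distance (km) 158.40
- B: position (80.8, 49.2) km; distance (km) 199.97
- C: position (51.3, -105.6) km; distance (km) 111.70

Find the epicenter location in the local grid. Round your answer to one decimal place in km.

-59.7 km east, -93.1 km north

Circle about each station: (x − 94.6)² + (y + 128.9)² = 158.40²; (x − 80.8)² + (y − 49.2)² = 199.97²; (x − 51.3)² + (y + 105.6)² = 111.70².
Subtracting the A equation from the B and C equations removes the quadratic terms:
-27.6 x + 356.2 y = -31512.53
-86.6 x + 46.6 y = 832.35
Solving the 2×2 system: x ≈ -59.7, y ≈ -93.1 km.
Check against A (with the unrounded x, y): √((x − 94.6)²+(y + 128.9)²) = 158.41 ≈ 158.40 km. ✓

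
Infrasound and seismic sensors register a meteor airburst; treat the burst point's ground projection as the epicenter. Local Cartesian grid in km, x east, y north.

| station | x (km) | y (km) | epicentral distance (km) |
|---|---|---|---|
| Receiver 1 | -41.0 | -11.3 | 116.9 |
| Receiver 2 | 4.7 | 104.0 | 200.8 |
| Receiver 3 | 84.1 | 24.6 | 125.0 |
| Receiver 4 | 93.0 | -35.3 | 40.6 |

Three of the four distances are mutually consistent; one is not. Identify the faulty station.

Receiver 4

Solve using three stations at a time. Using Receiver 1, Receiver 2, Receiver 3 (subtract circle equations pairwise → linear system) gives (x, y) ≈ (42.4, -93.2).
Distances from that point to each station vs reported:
  Receiver 1: calculated 116.9 vs reported 116.9 → residual 0.0 km
  Receiver 2: calculated 200.8 vs reported 200.8 → residual 0.0 km
  Receiver 3: calculated 125.0 vs reported 125.0 → residual 0.0 km
  Receiver 4: calculated 76.9 vs reported 40.6 → residual 36.3 km
Receiver 1, Receiver 2, Receiver 3 are mutually consistent (residuals ≈ 0); Receiver 4 is off by 36.3 km.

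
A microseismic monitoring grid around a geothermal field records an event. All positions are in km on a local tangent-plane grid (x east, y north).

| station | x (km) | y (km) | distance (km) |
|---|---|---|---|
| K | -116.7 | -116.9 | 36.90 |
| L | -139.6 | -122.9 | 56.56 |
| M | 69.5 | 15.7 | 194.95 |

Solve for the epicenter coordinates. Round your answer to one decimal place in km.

Circle about each station: (x + 116.7)² + (y + 116.9)² = 36.90²; (x + 139.6)² + (y + 122.9)² = 56.56²; (x − 69.5)² + (y − 15.7)² = 194.95².
Subtracting the K equation from the L and M equations removes the quadratic terms:
-45.8 x − 12.0 y = 5470.65
372.4 x + 265.2 y = -58851.65
Solving the 2×2 system: x ≈ -97.0, y ≈ -85.7 km.
Check against K (with the unrounded x, y): √((x + 116.7)²+(y + 116.9)²) = 36.89 ≈ 36.90 km. ✓

x ≈ -97.0 km, y ≈ -85.7 km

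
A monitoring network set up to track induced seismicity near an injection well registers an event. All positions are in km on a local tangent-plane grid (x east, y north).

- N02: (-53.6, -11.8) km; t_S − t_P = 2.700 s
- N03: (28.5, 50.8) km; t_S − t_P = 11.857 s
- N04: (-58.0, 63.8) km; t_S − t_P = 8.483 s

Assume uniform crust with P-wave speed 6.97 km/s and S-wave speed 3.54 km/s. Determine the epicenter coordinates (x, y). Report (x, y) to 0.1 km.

Distance from S−P lag: d = Δt · v_P v_S / (v_P − v_S) = Δt · (6.97·3.54)/(6.97−3.54) ≈ 7.1935·Δt.
So d_N02 = 19.42, d_N03 = 85.29, d_N04 = 61.02 km.
Circle about each station: (x + 53.6)² + (y + 11.8)² = 19.42²; (x − 28.5)² + (y − 50.8)² = 85.29²; (x + 58.0)² + (y − 63.8)² = 61.02².
Subtracting pairs of circle equations eliminates x²+y² and gives linear equations (the radical axes):
164.2 x + 125.2 y = -6516.56
-8.8 x + 151.2 y = 1075.94
Solving the 2×2 system: x ≈ -43.2, y ≈ 4.6 km.

(-43.2, 4.6)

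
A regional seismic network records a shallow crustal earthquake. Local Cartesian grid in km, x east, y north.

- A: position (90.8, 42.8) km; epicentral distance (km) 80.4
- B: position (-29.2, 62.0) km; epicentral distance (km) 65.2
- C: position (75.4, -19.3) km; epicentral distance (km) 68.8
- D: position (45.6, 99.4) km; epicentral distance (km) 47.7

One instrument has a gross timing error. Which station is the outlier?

Solve using three stations at a time. Using A, B, C (subtract circle equations pairwise → linear system) gives (x, y) ≈ (15.5, 14.6).
Distances from that point to each station vs reported:
  A: calculated 80.4 vs reported 80.4 → residual 0.0 km
  B: calculated 65.2 vs reported 65.2 → residual 0.0 km
  C: calculated 68.8 vs reported 68.8 → residual 0.0 km
  D: calculated 90.0 vs reported 47.7 → residual 42.3 km
A, B, C are mutually consistent (residuals ≈ 0); D is off by 42.3 km.

D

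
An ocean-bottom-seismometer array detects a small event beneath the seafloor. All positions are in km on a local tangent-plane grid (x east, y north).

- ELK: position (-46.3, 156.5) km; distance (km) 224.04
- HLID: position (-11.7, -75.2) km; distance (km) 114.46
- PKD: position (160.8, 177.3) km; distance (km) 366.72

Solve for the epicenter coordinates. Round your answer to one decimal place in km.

Circle about each station: (x + 46.3)² + (y − 156.5)² = 224.04²; (x + 11.7)² + (y + 75.2)² = 114.46²; (x − 160.8)² + (y − 177.3)² = 366.72².
Subtracting the ELK equation from the HLID and PKD equations removes the quadratic terms:
69.2 x − 463.4 y = 16248.82
414.2 x + 41.6 y = -53633.65
Solving the 2×2 system: x ≈ -124.1, y ≈ -53.6 km.
Check against ELK (with the unrounded x, y): √((x + 46.3)²+(y − 156.5)²) = 224.04 ≈ 224.04 km. ✓

(-124.1, -53.6)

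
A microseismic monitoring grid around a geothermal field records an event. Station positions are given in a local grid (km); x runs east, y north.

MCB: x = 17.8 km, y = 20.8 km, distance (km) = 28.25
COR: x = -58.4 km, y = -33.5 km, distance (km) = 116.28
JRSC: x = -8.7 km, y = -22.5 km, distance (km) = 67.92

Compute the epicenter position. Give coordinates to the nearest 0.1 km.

(45.9, 17.9)

Circle about each station: (x − 17.8)² + (y − 20.8)² = 28.25²; (x + 58.4)² + (y + 33.5)² = 116.28²; (x + 8.7)² + (y + 22.5)² = 67.92².
Subtracting the MCB equation from the COR and JRSC equations removes the quadratic terms:
-152.4 x − 108.6 y = -8939.65
-53.0 x − 86.6 y = -3982.60
Solving the 2×2 system: x ≈ 45.9, y ≈ 17.9 km.
Check against MCB (with the unrounded x, y): √((x − 17.8)²+(y − 20.8)²) = 28.26 ≈ 28.25 km. ✓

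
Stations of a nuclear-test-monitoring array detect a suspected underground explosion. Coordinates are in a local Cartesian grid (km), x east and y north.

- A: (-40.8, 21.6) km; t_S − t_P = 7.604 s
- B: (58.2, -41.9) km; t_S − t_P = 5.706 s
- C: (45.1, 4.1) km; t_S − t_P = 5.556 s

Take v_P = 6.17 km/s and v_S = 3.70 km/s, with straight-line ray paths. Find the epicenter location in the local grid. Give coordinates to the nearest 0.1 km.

6.8 km east, -30.1 km north

Distance from S−P lag: d = Δt · v_P v_S / (v_P − v_S) = Δt · (6.17·3.70)/(6.17−3.70) ≈ 9.2425·Δt.
So d_A = 70.28, d_B = 52.74, d_C = 51.35 km.
Circle about each station: (x + 40.8)² + (y − 21.6)² = 70.28²; (x − 58.2)² + (y + 41.9)² = 52.74²; (x − 45.1)² + (y − 4.1)² = 51.35².
Subtracting pairs of circle equations eliminates x²+y² and gives linear equations (the radical axes):
198.0 x − 127.0 y = 5169.42
171.8 x − 35.0 y = 2222.08
Solving the 2×2 system: x ≈ 6.8, y ≈ -30.1 km.
Check against A (with the unrounded x, y): √((x + 40.8)²+(y − 21.6)²) = 70.28 ≈ 70.28 km. ✓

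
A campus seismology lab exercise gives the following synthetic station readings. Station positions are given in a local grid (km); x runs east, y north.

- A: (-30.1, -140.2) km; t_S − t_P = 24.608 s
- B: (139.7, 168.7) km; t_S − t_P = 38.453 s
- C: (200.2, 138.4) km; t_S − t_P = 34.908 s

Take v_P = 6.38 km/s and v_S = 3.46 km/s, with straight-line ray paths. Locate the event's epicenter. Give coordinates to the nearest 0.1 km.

155.0 km east, -121.6 km north

Distance from S−P lag: d = Δt · v_P v_S / (v_P − v_S) = Δt · (6.38·3.46)/(6.38−3.46) ≈ 7.5599·Δt.
So d_A = 186.03, d_B = 290.70, d_C = 263.90 km.
Circle about each station: (x + 30.1)² + (y + 140.2)² = 186.03²; (x − 139.7)² + (y − 168.7)² = 290.70²; (x − 200.2)² + (y − 138.4)² = 263.90².
Subtracting the A equation from the B and C equations removes the quadratic terms:
339.6 x + 617.8 y = -22485.60
460.6 x + 557.2 y = 3636.50
Solving the 2×2 system: x ≈ 155.0, y ≈ -121.6 km.
Check against A (with the unrounded x, y): √((x + 30.1)²+(y + 140.2)²) = 186.02 ≈ 186.03 km. ✓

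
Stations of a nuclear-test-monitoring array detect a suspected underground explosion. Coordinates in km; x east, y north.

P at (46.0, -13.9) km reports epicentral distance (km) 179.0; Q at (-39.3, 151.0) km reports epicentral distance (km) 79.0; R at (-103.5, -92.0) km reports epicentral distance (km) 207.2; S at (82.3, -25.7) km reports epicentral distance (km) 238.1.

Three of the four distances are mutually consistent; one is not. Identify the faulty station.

Solve using three stations at a time. Using Q, R, S (subtract circle equations pairwise → linear system) gives (x, y) ≈ (-109.7, 115.1).
Distances from that point to each station vs reported:
  P: calculated 202.2 vs reported 179.0 → residual 23.2 km
  Q: calculated 79.0 vs reported 79.0 → residual 0.0 km
  R: calculated 207.2 vs reported 207.2 → residual 0.0 km
  S: calculated 238.1 vs reported 238.1 → residual 0.0 km
Q, R, S are mutually consistent (residuals ≈ 0); P is off by 23.2 km.

P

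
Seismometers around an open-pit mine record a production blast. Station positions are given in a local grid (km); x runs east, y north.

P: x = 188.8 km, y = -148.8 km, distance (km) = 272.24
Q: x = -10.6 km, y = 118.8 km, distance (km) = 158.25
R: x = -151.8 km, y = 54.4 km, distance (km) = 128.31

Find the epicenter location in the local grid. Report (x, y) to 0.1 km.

Circle about each station: (x − 188.8)² + (y + 148.8)² = 272.24²; (x + 10.6)² + (y − 118.8)² = 158.25²; (x + 151.8)² + (y − 54.4)² = 128.31².
Subtracting pairs of circle equations eliminates x²+y² and gives linear equations (the radical axes):
-398.8 x + 535.2 y = 5510.48
-681.2 x + 406.4 y = 25866.88
Solving the 2×2 system: x ≈ -57.3, y ≈ -32.4 km.
Check against P (with the unrounded x, y): √((x − 188.8)²+(y + 148.8)²) = 272.24 ≈ 272.24 km. ✓

x ≈ -57.3 km, y ≈ -32.4 km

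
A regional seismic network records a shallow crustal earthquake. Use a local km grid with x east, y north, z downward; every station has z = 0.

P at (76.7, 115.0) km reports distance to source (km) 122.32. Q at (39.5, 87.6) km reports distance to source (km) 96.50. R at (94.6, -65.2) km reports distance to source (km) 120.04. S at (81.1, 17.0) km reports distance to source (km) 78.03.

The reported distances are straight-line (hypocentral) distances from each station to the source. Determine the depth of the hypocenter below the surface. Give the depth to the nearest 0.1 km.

depth ≈ 67.9 km

Each station gives a sphere (x−x_i)² + (y−y_i)² + z² = d_i² (stations at z=0).
Subtracting the P sphere from Q and R: z² cancels, leaving linear equations in x and y:
-74.4 x − 54.8 y = -4223.95
35.8 x − 360.4 y = -5355.11
Solving: x ≈ 42.705, y ≈ 19.101 km (keep extra digits for the depth step; rounded: 42.7, 19.1).
Then from the P sphere: z² = 122.32² − (x − 76.7)² − (y − 115.0)² with x = 42.705, y = 19.101, so z ≈ 67.896 ≈ 67.9 km.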